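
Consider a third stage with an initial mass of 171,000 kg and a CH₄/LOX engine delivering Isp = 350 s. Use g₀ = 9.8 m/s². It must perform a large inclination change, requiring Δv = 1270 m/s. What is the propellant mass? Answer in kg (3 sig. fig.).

v_e = Isp · g₀ = 350 × 9.8 = 3430.0 m/s.
From the ideal rocket equation, m₀/m_f = exp(Δv / v_e) = exp(1270 / 3430.0) = exp(0.3703) = 1.4481.
m_f = 171,000 / 1.4481 = 118,086 kg, so propellant = m₀ − m_f = 171,000 − 118,086 = 52,914 kg.

propellant mass ≈ 52900 kg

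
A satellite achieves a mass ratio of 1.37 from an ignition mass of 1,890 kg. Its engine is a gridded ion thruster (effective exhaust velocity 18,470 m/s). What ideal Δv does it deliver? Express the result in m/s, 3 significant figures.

Δv ≈ 5810 m/s

From the ideal rocket equation, Δv = v_e · ln(1.37) = 18470.0 × 0.3148 ≈ 5814.6 m/s.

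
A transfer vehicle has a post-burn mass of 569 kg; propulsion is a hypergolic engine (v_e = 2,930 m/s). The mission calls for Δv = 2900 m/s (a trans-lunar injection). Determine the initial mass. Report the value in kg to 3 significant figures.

Rocket equation: m₀/m_f = exp(Δv / v_e) = exp(2900 / 2930.0) = exp(0.9898) = 2.6906.
m₀ = m_f × 2.6906 = 569 × 2.6906 = 1,530.95 kg.

initial mass ≈ 1530 kg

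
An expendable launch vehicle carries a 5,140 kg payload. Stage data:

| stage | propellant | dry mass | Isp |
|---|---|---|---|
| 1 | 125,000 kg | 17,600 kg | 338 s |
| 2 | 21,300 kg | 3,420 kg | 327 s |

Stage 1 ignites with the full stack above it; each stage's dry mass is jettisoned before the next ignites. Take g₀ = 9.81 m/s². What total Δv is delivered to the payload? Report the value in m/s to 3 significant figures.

Ignition mass of stage 1 = 125,000+17,600 + 21,300+3,420 + 5,140 = 172,460 kg.
Stage 1: m₀ = 172,460 kg, m_f = 172,460 − 125,000 = 47,460 kg; Δv = 338×9.81×ln(3.634) = 3315.8×1.2903 ≈ 4278 m/s.
Stage 2: m₀ = 29,860 kg, m_f = 29,860 − 21,300 = 8,560 kg; Δv = 327×9.81×ln(3.488) = 3207.9×1.2494 ≈ 4008 m/s.
Total Δv = 4278 + 4008 = 8286 m/s.

Δv ≈ 8290 m/s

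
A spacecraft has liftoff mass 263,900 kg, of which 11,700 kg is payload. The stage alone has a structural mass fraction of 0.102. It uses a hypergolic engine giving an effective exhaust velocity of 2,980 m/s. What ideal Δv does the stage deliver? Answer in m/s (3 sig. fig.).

Δv ≈ 5820 m/s

Stage wet mass = m₀ − payload = 263,900 − 11,700 = 252,200 kg.
Stage dry mass = ε × stage wet mass = 0.102 × 252,200 = 25,724.4 kg.
Burnout mass m_f = stage dry + payload = 25,724.4 + 11,700 = 37,424.4 kg.
Rocket equation: Δv = v_e · ln(263,900/37,424.4) = 2980.0 × ln(7.052) = 2980.0 × 1.9532 ≈ 5821 m/s.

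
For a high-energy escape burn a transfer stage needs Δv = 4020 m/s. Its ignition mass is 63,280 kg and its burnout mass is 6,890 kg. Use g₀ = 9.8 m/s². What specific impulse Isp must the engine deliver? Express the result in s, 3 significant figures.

Isp ≈ 185 s

ln(m₀/m_f) = ln(63280/6890) = ln(9.184) = 2.2175.
v_e = Δv / ln(m₀/m_f) = 4020 / 2.2175 = 1812.9 m/s.
Isp = v_e / g₀ = 1812.9 / 9.8 = 185.0 s.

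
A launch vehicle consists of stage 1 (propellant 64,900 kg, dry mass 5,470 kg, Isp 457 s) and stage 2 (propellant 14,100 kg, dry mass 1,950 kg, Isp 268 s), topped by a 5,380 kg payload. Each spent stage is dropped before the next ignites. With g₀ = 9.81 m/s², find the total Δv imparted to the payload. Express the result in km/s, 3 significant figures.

Δv ≈ 8.32 km/s

Ignition mass of stage 1 = 64,900+5,470 + 14,100+1,950 + 5,380 = 91,800 kg.
Stage 1: m₀ = 91,800 kg, m_f = 91,800 − 64,900 = 26,900 kg; Δv = 457×9.81×ln(3.413) = 4483.2×1.2275 ≈ 5503 m/s.
Stage 2: m₀ = 21,430 kg, m_f = 21,430 − 14,100 = 7,330 kg; Δv = 268×9.81×ln(2.924) = 2629.1×1.0728 ≈ 2821 m/s.
Total Δv = 5503 + 2821 = 8324 m/s.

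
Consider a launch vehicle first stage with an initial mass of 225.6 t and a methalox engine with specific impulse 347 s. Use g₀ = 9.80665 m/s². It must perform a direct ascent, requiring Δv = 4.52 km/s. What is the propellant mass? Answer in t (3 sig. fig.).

v_e = Isp · g₀ = 347 × 9.80665 = 3402.9 m/s.
m₀/m_f = exp(Δv / v_e) = exp(4520 / 3402.9) = exp(1.3283) = 3.7745.
m_f = 225.6 / 3.7745 = 59.7695 t, so propellant = m₀ − m_f = 225.6 − 59.7695 = 165.8305 t.

propellant mass ≈ 166 t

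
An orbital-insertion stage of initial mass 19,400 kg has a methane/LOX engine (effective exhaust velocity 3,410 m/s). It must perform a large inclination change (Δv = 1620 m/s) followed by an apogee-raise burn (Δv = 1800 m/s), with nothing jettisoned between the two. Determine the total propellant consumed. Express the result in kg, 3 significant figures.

total propellant consumed ≈ 12300 kg

After the first burn: m = 19400 × exp(−1620/3410.0) = 19400 × 0.62184 = 12,063.7 kg.
After the second burn: m = 12,063.7 × exp(−1800/3410.0) = 12,063.7 × 0.58987 = 7,116.01 kg.
Total propellant = m₀ − m_final = 19400 − 7,116.01 = 12,283.99 kg.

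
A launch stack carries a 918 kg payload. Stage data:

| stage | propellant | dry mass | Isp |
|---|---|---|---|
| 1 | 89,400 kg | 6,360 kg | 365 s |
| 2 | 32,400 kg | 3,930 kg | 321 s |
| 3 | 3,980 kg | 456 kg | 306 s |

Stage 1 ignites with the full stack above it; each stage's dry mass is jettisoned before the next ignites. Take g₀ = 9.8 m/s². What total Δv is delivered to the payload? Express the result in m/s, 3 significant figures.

Δv ≈ 12600 m/s

Ignition mass of stage 1 = 89,400+6,360 + 32,400+3,930 + 3,980+456 + 918 = 137,444 kg.
Stage 1: m₀ = 137,444 kg, m_f = 137,444 − 89,400 = 48,044 kg; Δv = 365×9.8×ln(2.861) = 3577.0×1.0511 ≈ 3760 m/s.
Stage 2: m₀ = 41,684 kg, m_f = 41,684 − 32,400 = 9,284 kg; Δv = 321×9.8×ln(4.49) = 3145.8×1.5018 ≈ 4724 m/s.
Stage 3: m₀ = 5,354 kg, m_f = 5,354 − 3,980 = 1,374 kg; Δv = 306×9.8×ln(3.897) = 2998.8×1.3601 ≈ 4079 m/s.
Total Δv = 3760 + 4724 + 4079 = 12563 m/s.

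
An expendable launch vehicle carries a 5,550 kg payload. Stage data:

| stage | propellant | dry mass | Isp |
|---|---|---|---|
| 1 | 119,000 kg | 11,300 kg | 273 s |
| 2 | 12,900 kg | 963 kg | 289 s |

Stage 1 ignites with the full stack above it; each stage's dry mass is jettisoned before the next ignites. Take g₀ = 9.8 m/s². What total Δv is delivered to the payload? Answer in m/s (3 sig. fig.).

Ignition mass of stage 1 = 119,000+11,300 + 12,900+963 + 5,550 = 149,713 kg.
Stage 1: m₀ = 149,713 kg, m_f = 149,713 − 119,000 = 30,713 kg; Δv = 273×9.8×ln(4.875) = 2675.4×1.5840 ≈ 4238 m/s.
Stage 2: m₀ = 19,413 kg, m_f = 19,413 − 12,900 = 6,513 kg; Δv = 289×9.8×ln(2.981) = 2832.2×1.0921 ≈ 3093 m/s.
Total Δv = 4238 + 3093 = 7331 m/s.

Δv ≈ 7330 m/s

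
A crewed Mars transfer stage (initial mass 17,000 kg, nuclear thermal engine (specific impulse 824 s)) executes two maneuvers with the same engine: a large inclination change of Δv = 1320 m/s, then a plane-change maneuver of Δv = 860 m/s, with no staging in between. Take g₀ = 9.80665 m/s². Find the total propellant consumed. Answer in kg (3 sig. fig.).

v_e = Isp · g₀ = 824 × 9.80665 = 8080.7 m/s.
After the first burn: m = 17000 × exp(−1320/8080.7) = 17000 × 0.84929 = 14,437.9 kg.
After the second burn: m = 14,437.9 × exp(−860/8080.7) = 14,437.9 × 0.89904 = 12,980.2 kg.
Total propellant = m₀ − m_final = 17000 − 12,980.2 = 4,019.8 kg.

total propellant consumed ≈ 4020 kg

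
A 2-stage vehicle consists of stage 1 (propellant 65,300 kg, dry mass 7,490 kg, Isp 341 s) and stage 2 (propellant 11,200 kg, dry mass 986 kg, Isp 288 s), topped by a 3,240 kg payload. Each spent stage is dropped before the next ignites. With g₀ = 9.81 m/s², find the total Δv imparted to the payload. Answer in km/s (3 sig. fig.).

Ignition mass of stage 1 = 65,300+7,490 + 11,200+986 + 3,240 = 88,216 kg.
Stage 1: m₀ = 88,216 kg, m_f = 88,216 − 65,300 = 22,916 kg; Δv = 341×9.81×ln(3.85) = 3345.2×1.3480 ≈ 4509 m/s.
Stage 2: m₀ = 15,426 kg, m_f = 15,426 − 11,200 = 4,226 kg; Δv = 288×9.81×ln(3.65) = 2825.3×1.2948 ≈ 3658 m/s.
Total Δv = 4509 + 3658 = 8167 m/s.

Δv ≈ 8.17 km/s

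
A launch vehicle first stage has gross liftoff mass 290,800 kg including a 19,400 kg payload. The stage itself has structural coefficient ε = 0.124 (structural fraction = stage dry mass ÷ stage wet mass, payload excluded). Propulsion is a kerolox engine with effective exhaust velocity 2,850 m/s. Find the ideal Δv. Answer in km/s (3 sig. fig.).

Δv ≈ 4.85 km/s

Stage wet mass = m₀ − payload = 290,800 − 19,400 = 271,400 kg.
Stage dry mass = ε × stage wet mass = 0.124 × 271,400 = 33,653.6 kg.
Burnout mass m_f = stage dry + payload = 33,653.6 + 19,400 = 53,053.6 kg.
From the ideal rocket equation, Δv = v_e · ln(290,800/53,053.6) = 2850.0 × ln(5.481) = 2850.0 × 1.7013 ≈ 4849 m/s.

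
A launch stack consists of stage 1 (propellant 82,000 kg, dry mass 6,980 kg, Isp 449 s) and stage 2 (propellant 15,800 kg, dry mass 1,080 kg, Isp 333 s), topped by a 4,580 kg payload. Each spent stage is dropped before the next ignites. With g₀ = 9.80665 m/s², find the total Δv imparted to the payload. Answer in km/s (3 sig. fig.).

Δv ≈ 10.3 km/s

Ignition mass of stage 1 = 82,000+6,980 + 15,800+1,080 + 4,580 = 110,440 kg.
Stage 1: m₀ = 110,440 kg, m_f = 110,440 − 82,000 = 28,440 kg; Δv = 449×9.80665×ln(3.883) = 4403.2×1.3567 ≈ 5974 m/s.
Stage 2: m₀ = 21,460 kg, m_f = 21,460 − 15,800 = 5,660 kg; Δv = 333×9.80665×ln(3.792) = 3265.6×1.3328 ≈ 4352 m/s.
Total Δv = 5974 + 4352 = 10326 m/s.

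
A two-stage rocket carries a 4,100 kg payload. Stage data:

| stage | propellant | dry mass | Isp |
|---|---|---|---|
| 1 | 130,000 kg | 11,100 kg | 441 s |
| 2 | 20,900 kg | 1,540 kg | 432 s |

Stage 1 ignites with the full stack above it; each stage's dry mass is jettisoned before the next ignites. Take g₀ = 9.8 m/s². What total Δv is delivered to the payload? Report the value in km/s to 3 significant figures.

Ignition mass of stage 1 = 130,000+11,100 + 20,900+1,540 + 4,100 = 167,640 kg.
Stage 1: m₀ = 167,640 kg, m_f = 167,640 − 130,000 = 37,640 kg; Δv = 441×9.8×ln(4.454) = 4321.8×1.4938 ≈ 6456 m/s.
Stage 2: m₀ = 26,540 kg, m_f = 26,540 − 20,900 = 5,640 kg; Δv = 432×9.8×ln(4.706) = 4233.6×1.5488 ≈ 6557 m/s.
Total Δv = 6456 + 6557 = 13013 m/s.

Δv ≈ 13.0 km/s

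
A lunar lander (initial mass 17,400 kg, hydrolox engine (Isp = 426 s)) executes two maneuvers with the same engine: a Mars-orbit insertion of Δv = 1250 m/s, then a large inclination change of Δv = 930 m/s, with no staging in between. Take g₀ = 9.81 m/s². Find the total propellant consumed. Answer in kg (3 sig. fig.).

v_e = Isp · g₀ = 426 × 9.81 = 4179.1 m/s.
After the first burn: m = 17400 × exp(−1250/4179.1) = 17400 × 0.74148 = 12,901.8 kg.
After the second burn: m = 12,901.8 × exp(−930/4179.1) = 12,901.8 × 0.80048 = 10,327.6 kg.
Total propellant = m₀ − m_final = 17400 − 10,327.6 = 7,072.4 kg.

total propellant consumed ≈ 7070 kg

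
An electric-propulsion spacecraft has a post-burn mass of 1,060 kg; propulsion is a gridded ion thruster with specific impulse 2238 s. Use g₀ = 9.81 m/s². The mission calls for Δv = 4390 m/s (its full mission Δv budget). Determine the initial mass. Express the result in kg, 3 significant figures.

v_e = Isp · g₀ = 2238 × 9.81 = 21954.8 m/s.
m₀/m_f = exp(Δv / v_e) = exp(4390 / 21954.8) = exp(0.2000) = 1.2213.
m₀ = m_f × 1.2213 = 1,060 × 1.2213 = 1,294.58 kg.

initial mass ≈ 1290 kg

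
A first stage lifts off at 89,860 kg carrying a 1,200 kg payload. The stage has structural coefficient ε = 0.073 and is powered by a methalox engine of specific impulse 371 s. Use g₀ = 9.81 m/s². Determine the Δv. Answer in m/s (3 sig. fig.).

Δv ≈ 8960 m/s

Stage wet mass = m₀ − payload = 89,860 − 1,200 = 88,660 kg.
Stage dry mass = ε × stage wet mass = 0.073 × 88,660 = 6,472.18 kg.
Burnout mass m_f = stage dry + payload = 6,472.18 + 1,200 = 7,672.18 kg.
v_e = Isp · g₀ = 371 × 9.81 = 3639.5 m/s.
Δv = v_e · ln(89,860/7,672.18) = 3639.5 × ln(11.71) = 3639.5 × 2.4607 ≈ 8956 m/s.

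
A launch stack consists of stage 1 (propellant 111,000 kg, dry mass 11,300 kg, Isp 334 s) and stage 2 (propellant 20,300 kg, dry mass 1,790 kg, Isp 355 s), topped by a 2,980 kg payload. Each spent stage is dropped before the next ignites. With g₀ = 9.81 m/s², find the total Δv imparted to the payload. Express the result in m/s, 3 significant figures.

Ignition mass of stage 1 = 111,000+11,300 + 20,300+1,790 + 2,980 = 147,370 kg.
Stage 1: m₀ = 147,370 kg, m_f = 147,370 − 111,000 = 36,370 kg; Δv = 334×9.81×ln(4.052) = 3276.5×1.3992 ≈ 4585 m/s.
Stage 2: m₀ = 25,070 kg, m_f = 25,070 − 20,300 = 4,770 kg; Δv = 355×9.81×ln(5.256) = 3482.6×1.6593 ≈ 5779 m/s.
Total Δv = 4585 + 5779 = 10364 m/s.

Δv ≈ 10400 m/s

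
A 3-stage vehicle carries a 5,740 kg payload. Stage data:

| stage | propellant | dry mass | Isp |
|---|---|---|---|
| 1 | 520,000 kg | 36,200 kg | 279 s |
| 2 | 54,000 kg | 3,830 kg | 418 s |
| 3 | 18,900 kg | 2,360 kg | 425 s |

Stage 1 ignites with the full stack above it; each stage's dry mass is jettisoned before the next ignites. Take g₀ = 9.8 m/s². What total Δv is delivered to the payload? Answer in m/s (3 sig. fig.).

Δv ≈ 13700 m/s

Ignition mass of stage 1 = 520,000+36,200 + 54,000+3,830 + 18,900+2,360 + 5,740 = 641,030 kg.
Stage 1: m₀ = 641,030 kg, m_f = 641,030 − 520,000 = 121,030 kg; Δv = 279×9.8×ln(5.296) = 2734.2×1.6670 ≈ 4558 m/s.
Stage 2: m₀ = 84,830 kg, m_f = 84,830 − 54,000 = 30,830 kg; Δv = 418×9.8×ln(2.752) = 4096.4×1.0122 ≈ 4146 m/s.
Stage 3: m₀ = 27,000 kg, m_f = 27,000 − 18,900 = 8,100 kg; Δv = 425×9.8×ln(3.333) = 4165.0×1.2040 ≈ 5015 m/s.
Total Δv = 4558 + 4146 + 5015 = 13719 m/s.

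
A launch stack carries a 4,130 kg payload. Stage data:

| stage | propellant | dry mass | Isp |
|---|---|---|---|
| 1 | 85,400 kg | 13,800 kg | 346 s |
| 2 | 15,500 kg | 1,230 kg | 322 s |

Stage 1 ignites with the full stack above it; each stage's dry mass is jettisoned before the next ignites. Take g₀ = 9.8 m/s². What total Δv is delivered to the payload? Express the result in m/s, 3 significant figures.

Δv ≈ 8500 m/s

Ignition mass of stage 1 = 85,400+13,800 + 15,500+1,230 + 4,130 = 120,060 kg.
Stage 1: m₀ = 120,060 kg, m_f = 120,060 − 85,400 = 34,660 kg; Δv = 346×9.8×ln(3.464) = 3390.8×1.2424 ≈ 4213 m/s.
Stage 2: m₀ = 20,860 kg, m_f = 20,860 − 15,500 = 5,360 kg; Δv = 322×9.8×ln(3.892) = 3155.6×1.3589 ≈ 4288 m/s.
Total Δv = 4213 + 4288 = 8501 m/s.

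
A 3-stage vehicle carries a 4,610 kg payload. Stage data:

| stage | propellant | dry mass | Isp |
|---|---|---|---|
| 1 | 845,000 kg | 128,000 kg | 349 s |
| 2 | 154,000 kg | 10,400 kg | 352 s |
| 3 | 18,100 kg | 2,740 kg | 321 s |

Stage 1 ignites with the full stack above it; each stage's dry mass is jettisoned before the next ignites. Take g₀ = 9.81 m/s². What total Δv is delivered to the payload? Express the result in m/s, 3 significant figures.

Δv ≈ 14100 m/s

Ignition mass of stage 1 = 845,000+128,000 + 154,000+10,400 + 18,100+2,740 + 4,610 = 1,162,850 kg.
Stage 1: m₀ = 1,162,850 kg, m_f = 1,162,850 − 845,000 = 317,850 kg; Δv = 349×9.81×ln(3.658) = 3423.7×1.2970 ≈ 4441 m/s.
Stage 2: m₀ = 189,850 kg, m_f = 189,850 − 154,000 = 35,850 kg; Δv = 352×9.81×ln(5.296) = 3453.1×1.6669 ≈ 5756 m/s.
Stage 3: m₀ = 25,450 kg, m_f = 25,450 − 18,100 = 7,350 kg; Δv = 321×9.81×ln(3.463) = 3149.0×1.2420 ≈ 3911 m/s.
Total Δv = 4441 + 5756 + 3911 = 14108 m/s.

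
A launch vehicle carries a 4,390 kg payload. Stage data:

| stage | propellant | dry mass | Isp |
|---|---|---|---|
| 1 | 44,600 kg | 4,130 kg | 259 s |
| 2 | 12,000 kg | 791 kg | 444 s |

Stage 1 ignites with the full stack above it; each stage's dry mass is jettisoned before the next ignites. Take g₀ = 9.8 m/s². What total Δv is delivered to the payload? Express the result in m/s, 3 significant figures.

Ignition mass of stage 1 = 44,600+4,130 + 12,000+791 + 4,390 = 65,911 kg.
Stage 1: m₀ = 65,911 kg, m_f = 65,911 − 44,600 = 21,311 kg; Δv = 259×9.8×ln(3.093) = 2538.2×1.1291 ≈ 2866 m/s.
Stage 2: m₀ = 17,181 kg, m_f = 17,181 − 12,000 = 5,181 kg; Δv = 444×9.8×ln(3.316) = 4351.2×1.1988 ≈ 5216 m/s.
Total Δv = 2866 + 5216 = 8082 m/s.

Δv ≈ 8080 m/s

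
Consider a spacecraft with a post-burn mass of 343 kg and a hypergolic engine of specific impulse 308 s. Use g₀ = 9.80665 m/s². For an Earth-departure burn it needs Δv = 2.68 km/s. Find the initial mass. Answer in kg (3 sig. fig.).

initial mass ≈ 833 kg

v_e = Isp · g₀ = 308 × 9.80665 = 3020.4 m/s.
By the Tsiolkovsky rocket equation, m₀/m_f = exp(Δv / v_e) = exp(2680 / 3020.4) = exp(0.8873) = 2.4285.
m₀ = m_f × 2.4285 = 343 × 2.4285 = 832.976 kg.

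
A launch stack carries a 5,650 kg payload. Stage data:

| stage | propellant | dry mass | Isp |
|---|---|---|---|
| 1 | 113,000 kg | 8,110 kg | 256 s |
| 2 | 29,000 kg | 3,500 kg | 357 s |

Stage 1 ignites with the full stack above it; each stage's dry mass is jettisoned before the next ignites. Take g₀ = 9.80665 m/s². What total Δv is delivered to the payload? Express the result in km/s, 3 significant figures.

Ignition mass of stage 1 = 113,000+8,110 + 29,000+3,500 + 5,650 = 159,260 kg.
Stage 1: m₀ = 159,260 kg, m_f = 159,260 − 113,000 = 46,260 kg; Δv = 256×9.80665×ln(3.443) = 2510.5×1.2363 ≈ 3104 m/s.
Stage 2: m₀ = 38,150 kg, m_f = 38,150 − 29,000 = 9,150 kg; Δv = 357×9.80665×ln(4.169) = 3501.0×1.4278 ≈ 4999 m/s.
Total Δv = 3104 + 4999 = 8103 m/s.

Δv ≈ 8.10 km/s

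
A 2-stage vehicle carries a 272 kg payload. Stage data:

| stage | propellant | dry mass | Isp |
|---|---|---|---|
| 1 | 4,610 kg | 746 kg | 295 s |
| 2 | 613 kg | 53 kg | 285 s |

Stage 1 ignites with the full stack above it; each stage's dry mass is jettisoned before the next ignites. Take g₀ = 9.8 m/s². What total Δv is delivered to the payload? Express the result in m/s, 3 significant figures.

Δv ≈ 6770 m/s

Ignition mass of stage 1 = 4,610+746 + 613+53 + 272 = 6,294 kg.
Stage 1: m₀ = 6,294 kg, m_f = 6,294 − 4,610 = 1,684 kg; Δv = 295×9.8×ln(3.738) = 2891.0×1.3184 ≈ 3812 m/s.
Stage 2: m₀ = 938 kg, m_f = 938 − 613 = 325 kg; Δv = 285×9.8×ln(2.886) = 2793.0×1.0599 ≈ 2960 m/s.
Total Δv = 3812 + 2960 = 6772 m/s.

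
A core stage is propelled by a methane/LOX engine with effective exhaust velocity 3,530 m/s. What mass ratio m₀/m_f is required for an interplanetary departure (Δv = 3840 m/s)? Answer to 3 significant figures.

By the Tsiolkovsky rocket equation, m₀/m_f = exp(Δv / v_e) = exp(3840 / 3530.0) = exp(1.0878) = 2.9678.

mass ratio ≈ 2.97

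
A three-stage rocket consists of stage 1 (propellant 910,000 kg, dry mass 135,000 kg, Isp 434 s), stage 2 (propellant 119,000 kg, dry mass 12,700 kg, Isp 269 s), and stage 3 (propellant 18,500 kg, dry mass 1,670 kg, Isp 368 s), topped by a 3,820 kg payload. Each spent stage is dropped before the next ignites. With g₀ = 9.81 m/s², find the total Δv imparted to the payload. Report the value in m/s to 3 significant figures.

Δv ≈ 15200 m/s

Ignition mass of stage 1 = 910,000+135,000 + 119,000+12,700 + 18,500+1,670 + 3,820 = 1,200,690 kg.
Stage 1: m₀ = 1,200,690 kg, m_f = 1,200,690 − 910,000 = 290,690 kg; Δv = 434×9.81×ln(4.13) = 4257.5×1.4184 ≈ 6039 m/s.
Stage 2: m₀ = 155,690 kg, m_f = 155,690 − 119,000 = 36,690 kg; Δv = 269×9.81×ln(4.243) = 2638.9×1.4454 ≈ 3814 m/s.
Stage 3: m₀ = 23,990 kg, m_f = 23,990 − 18,500 = 5,490 kg; Δv = 368×9.81×ln(4.37) = 3610.1×1.4747 ≈ 5324 m/s.
Total Δv = 6039 + 3814 + 5324 = 15177 m/s.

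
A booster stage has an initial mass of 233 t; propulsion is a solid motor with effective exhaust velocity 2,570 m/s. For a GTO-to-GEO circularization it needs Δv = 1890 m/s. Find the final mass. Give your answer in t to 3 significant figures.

By the Tsiolkovsky rocket equation, m₀/m_f = exp(Δv / v_e) = exp(1890 / 2570.0) = exp(0.7354) = 2.0863.
m_f = m₀ / 2.0863 = 233 / 2.0863 = 111.681 t.

final mass ≈ 112 t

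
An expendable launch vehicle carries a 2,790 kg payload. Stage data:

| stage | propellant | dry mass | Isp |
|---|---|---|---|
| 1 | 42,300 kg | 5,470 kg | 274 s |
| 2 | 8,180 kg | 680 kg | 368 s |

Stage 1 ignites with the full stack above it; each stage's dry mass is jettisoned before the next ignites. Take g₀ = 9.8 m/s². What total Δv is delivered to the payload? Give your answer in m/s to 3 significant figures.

Δv ≈ 7710 m/s

Ignition mass of stage 1 = 42,300+5,470 + 8,180+680 + 2,790 = 59,420 kg.
Stage 1: m₀ = 59,420 kg, m_f = 59,420 − 42,300 = 17,120 kg; Δv = 274×9.8×ln(3.471) = 2685.2×1.2444 ≈ 3341 m/s.
Stage 2: m₀ = 11,650 kg, m_f = 11,650 − 8,180 = 3,470 kg; Δv = 368×9.8×ln(3.357) = 3606.4×1.2112 ≈ 4368 m/s.
Total Δv = 3341 + 4368 = 7709 m/s.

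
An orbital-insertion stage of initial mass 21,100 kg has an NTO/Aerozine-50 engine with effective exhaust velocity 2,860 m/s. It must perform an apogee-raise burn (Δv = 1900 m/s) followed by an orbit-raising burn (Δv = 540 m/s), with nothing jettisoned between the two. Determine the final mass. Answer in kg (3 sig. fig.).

After the first burn: m = 21100 × exp(−1900/2860.0) = 21100 × 0.51462 = 10,858.5 kg.
After the second burn: m = 10,858.5 × exp(−540/2860.0) = 10,858.5 × 0.82794 = 8,990.19 kg.

final mass ≈ 8990 kg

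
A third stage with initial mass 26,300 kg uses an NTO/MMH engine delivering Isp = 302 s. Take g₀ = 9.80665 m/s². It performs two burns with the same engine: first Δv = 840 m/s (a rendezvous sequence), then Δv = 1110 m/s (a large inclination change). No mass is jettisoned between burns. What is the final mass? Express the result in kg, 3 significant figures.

v_e = Isp · g₀ = 302 × 9.80665 = 2961.6 m/s.
After the first burn: m = 26300 × exp(−840/2961.6) = 26300 × 0.75305 = 19,805.2 kg.
After the second burn: m = 19,805.2 × exp(−1110/2961.6) = 19,805.2 × 0.68743 = 13,614.7 kg.

final mass ≈ 13600 kg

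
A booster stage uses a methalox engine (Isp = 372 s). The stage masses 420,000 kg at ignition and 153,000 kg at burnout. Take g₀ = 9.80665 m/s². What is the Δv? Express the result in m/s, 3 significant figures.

Δv ≈ 3680 m/s

v_e = Isp · g₀ = 372 × 9.80665 = 3648.1 m/s.
From the ideal rocket equation, Δv = v_e · ln(m₀/m_f) = 3648.1 × ln(2.745) = 3648.1 × 1.0098 ≈ 3683.9 m/s.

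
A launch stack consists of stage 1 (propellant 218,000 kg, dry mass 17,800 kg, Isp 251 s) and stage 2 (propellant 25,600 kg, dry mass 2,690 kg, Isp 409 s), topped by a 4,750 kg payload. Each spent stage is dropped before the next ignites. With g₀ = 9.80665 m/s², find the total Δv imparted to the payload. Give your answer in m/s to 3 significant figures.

Ignition mass of stage 1 = 218,000+17,800 + 25,600+2,690 + 4,750 = 268,840 kg.
Stage 1: m₀ = 268,840 kg, m_f = 268,840 − 218,000 = 50,840 kg; Δv = 251×9.80665×ln(5.288) = 2461.5×1.6654 ≈ 4099 m/s.
Stage 2: m₀ = 33,040 kg, m_f = 33,040 − 25,600 = 7,440 kg; Δv = 409×9.80665×ln(4.441) = 4010.9×1.4908 ≈ 5980 m/s.
Total Δv = 4099 + 5980 = 10079 m/s.

Δv ≈ 10100 m/s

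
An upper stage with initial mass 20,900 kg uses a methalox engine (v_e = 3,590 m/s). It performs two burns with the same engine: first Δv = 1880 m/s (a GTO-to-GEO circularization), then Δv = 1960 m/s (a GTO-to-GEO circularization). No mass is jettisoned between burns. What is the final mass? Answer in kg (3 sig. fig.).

final mass ≈ 7170 kg

After the first burn: m = 20900 × exp(−1880/3590.0) = 20900 × 0.59234 = 12,379.9 kg.
After the second burn: m = 12,379.9 × exp(−1960/3590.0) = 12,379.9 × 0.57928 = 7,171.43 kg.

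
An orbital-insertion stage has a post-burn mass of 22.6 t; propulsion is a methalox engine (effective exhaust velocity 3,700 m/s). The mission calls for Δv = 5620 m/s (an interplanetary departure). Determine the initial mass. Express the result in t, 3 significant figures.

initial mass ≈ 103 t

By the Tsiolkovsky rocket equation, m₀/m_f = exp(Δv / v_e) = exp(5620 / 3700.0) = exp(1.5189) = 4.5673.
m₀ = m_f × 4.5673 = 22.6 × 4.5673 = 103.221 t.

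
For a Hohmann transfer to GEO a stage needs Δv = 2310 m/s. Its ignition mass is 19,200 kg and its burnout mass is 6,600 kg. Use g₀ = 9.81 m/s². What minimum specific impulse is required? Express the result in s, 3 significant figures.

ln(m₀/m_f) = ln(19200/6600) = ln(2.909) = 1.0678.
Using Δv = v_e ln(m₀/m_f): v_e = Δv / ln(m₀/m_f) = 2310 / 1.0678 = 2163.2 m/s.
Isp = v_e / g₀ = 2163.2 / 9.81 = 220.5 s.

Isp ≈ 221 s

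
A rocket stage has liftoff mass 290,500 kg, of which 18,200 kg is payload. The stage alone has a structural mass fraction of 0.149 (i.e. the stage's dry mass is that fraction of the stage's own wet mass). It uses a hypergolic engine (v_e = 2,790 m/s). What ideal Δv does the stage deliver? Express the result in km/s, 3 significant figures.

Δv ≈ 4.46 km/s

Stage wet mass = m₀ − payload = 290,500 − 18,200 = 272,300 kg.
Stage dry mass = ε × stage wet mass = 0.149 × 272,300 = 40,572.7 kg.
Burnout mass m_f = stage dry + payload = 40,572.7 + 18,200 = 58,772.7 kg.
Rocket equation: Δv = v_e · ln(290,500/58,772.7) = 2790.0 × ln(4.943) = 2790.0 × 1.5979 ≈ 4458 m/s.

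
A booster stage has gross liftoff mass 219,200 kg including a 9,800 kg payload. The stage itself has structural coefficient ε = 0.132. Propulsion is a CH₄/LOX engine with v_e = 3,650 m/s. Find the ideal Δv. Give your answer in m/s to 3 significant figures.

Stage wet mass = m₀ − payload = 219,200 − 9,800 = 209,400 kg.
Stage dry mass = ε × stage wet mass = 0.132 × 209,400 = 27,640.8 kg.
Burnout mass m_f = stage dry + payload = 27,640.8 + 9,800 = 37,440.8 kg.
Δv = v_e · ln(219,200/37,440.8) = 3650.0 × ln(5.855) = 3650.0 × 1.7672 ≈ 6450 m/s.

Δv ≈ 6450 m/s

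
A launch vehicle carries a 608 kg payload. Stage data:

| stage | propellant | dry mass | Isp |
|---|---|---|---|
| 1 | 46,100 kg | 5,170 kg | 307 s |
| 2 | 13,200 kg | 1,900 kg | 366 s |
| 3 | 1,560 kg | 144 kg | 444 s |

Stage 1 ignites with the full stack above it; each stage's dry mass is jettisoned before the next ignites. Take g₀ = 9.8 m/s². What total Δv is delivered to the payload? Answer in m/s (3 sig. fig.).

Ignition mass of stage 1 = 46,100+5,170 + 13,200+1,900 + 1,560+144 + 608 = 68,682 kg.
Stage 1: m₀ = 68,682 kg, m_f = 68,682 − 46,100 = 22,582 kg; Δv = 307×9.8×ln(3.041) = 3008.6×1.1123 ≈ 3347 m/s.
Stage 2: m₀ = 17,412 kg, m_f = 17,412 − 13,200 = 4,212 kg; Δv = 366×9.8×ln(4.134) = 3586.8×1.4192 ≈ 5090 m/s.
Stage 3: m₀ = 2,312 kg, m_f = 2,312 − 1,560 = 752 kg; Δv = 444×9.8×ln(3.074) = 4351.2×1.1231 ≈ 4887 m/s.
Total Δv = 3347 + 5090 + 4887 = 13324 m/s.

Δv ≈ 13300 m/s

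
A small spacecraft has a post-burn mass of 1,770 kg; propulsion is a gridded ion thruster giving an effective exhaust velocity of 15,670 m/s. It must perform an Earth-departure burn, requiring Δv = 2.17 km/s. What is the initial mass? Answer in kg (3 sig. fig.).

initial mass ≈ 2030 kg

Rocket equation: m₀/m_f = exp(Δv / v_e) = exp(2170 / 15670.0) = exp(0.1385) = 1.1485.
m₀ = m_f × 1.1485 = 1,770 × 1.1485 = 2,032.85 kg.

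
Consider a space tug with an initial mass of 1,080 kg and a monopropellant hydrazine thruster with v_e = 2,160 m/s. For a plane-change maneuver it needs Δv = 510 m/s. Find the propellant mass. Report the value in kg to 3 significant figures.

propellant mass ≈ 227 kg

Using Δv = v_e ln(m₀/m_f): m₀/m_f = exp(Δv / v_e) = exp(510 / 2160.0) = exp(0.2361) = 1.2663.
m_f = 1,080 / 1.2663 = 852.878 kg, so propellant = m₀ − m_f = 1,080 − 852.878 = 227.122 kg.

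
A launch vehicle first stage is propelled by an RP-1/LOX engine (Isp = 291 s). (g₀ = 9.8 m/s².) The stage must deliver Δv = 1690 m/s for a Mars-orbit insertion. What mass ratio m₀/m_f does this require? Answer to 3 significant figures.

mass ratio ≈ 1.81

v_e = Isp · g₀ = 291 × 9.8 = 2851.8 m/s.
Rocket equation: m₀/m_f = exp(Δv / v_e) = exp(1690 / 2851.8) = exp(0.5926) = 1.8087.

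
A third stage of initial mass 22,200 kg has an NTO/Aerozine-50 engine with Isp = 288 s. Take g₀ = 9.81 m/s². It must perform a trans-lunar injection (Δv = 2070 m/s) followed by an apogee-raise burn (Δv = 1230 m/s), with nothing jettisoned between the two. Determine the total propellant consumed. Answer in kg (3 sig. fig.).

total propellant consumed ≈ 15300 kg

v_e = Isp · g₀ = 288 × 9.81 = 2825.3 m/s.
After the first burn: m = 22200 × exp(−2070/2825.3) = 22200 × 0.48062 = 10,669.8 kg.
After the second burn: m = 10,669.8 × exp(−1230/2825.3) = 10,669.8 × 0.64703 = 6,903.68 kg.
Total propellant = m₀ − m_final = 22200 − 6,903.68 = 15,296.32 kg.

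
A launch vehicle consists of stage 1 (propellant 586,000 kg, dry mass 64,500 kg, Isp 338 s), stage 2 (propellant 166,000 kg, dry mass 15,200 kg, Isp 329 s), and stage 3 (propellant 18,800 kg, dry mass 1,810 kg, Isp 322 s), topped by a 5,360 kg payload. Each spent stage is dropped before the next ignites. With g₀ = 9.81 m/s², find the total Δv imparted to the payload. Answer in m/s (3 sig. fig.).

Δv ≈ 13100 m/s

Ignition mass of stage 1 = 586,000+64,500 + 166,000+15,200 + 18,800+1,810 + 5,360 = 857,670 kg.
Stage 1: m₀ = 857,670 kg, m_f = 857,670 − 586,000 = 271,670 kg; Δv = 338×9.81×ln(3.157) = 3315.8×1.1496 ≈ 3812 m/s.
Stage 2: m₀ = 207,170 kg, m_f = 207,170 − 166,000 = 41,170 kg; Δv = 329×9.81×ln(5.032) = 3227.5×1.6158 ≈ 5215 m/s.
Stage 3: m₀ = 25,970 kg, m_f = 25,970 − 18,800 = 7,170 kg; Δv = 322×9.81×ln(3.622) = 3158.8×1.2870 ≈ 4066 m/s.
Total Δv = 3812 + 5215 + 4066 = 13093 m/s.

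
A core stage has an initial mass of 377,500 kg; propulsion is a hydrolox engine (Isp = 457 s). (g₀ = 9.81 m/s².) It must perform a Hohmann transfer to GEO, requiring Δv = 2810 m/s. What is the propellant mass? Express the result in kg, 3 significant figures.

propellant mass ≈ 176000 kg

v_e = Isp · g₀ = 457 × 9.81 = 4483.2 m/s.
m₀/m_f = exp(Δv / v_e) = exp(2810 / 4483.2) = exp(0.6268) = 1.8716.
m_f = 377,500 / 1.8716 = 201,699 kg, so propellant = m₀ − m_f = 377,500 − 201,699 = 175,801 kg.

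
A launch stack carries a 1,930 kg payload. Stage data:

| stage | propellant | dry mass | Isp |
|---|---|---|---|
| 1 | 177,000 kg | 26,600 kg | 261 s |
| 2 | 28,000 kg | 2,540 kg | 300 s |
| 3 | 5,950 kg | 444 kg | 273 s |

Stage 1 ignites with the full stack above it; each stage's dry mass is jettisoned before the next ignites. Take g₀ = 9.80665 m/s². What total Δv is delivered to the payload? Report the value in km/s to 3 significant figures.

Δv ≈ 10.5 km/s

Ignition mass of stage 1 = 177,000+26,600 + 28,000+2,540 + 5,950+444 + 1,930 = 242,464 kg.
Stage 1: m₀ = 242,464 kg, m_f = 242,464 − 177,000 = 65,464 kg; Δv = 261×9.80665×ln(3.704) = 2559.5×1.3094 ≈ 3351 m/s.
Stage 2: m₀ = 38,864 kg, m_f = 38,864 − 28,000 = 10,864 kg; Δv = 300×9.80665×ln(3.577) = 2942.0×1.2746 ≈ 3750 m/s.
Stage 3: m₀ = 8,324 kg, m_f = 8,324 − 5,950 = 2,374 kg; Δv = 273×9.80665×ln(3.506) = 2677.2×1.2546 ≈ 3359 m/s.
Total Δv = 3351 + 3750 + 3359 = 10460 m/s.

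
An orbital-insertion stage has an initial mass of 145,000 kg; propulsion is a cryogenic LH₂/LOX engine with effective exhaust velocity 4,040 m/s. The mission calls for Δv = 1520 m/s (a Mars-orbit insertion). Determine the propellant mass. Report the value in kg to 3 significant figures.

propellant mass ≈ 45500 kg

By the Tsiolkovsky rocket equation, m₀/m_f = exp(Δv / v_e) = exp(1520 / 4040.0) = exp(0.3762) = 1.4568.
m_f = 145,000 / 1.4568 = 99,533.2 kg, so propellant = m₀ − m_f = 145,000 − 99,533.2 = 45,466.8 kg.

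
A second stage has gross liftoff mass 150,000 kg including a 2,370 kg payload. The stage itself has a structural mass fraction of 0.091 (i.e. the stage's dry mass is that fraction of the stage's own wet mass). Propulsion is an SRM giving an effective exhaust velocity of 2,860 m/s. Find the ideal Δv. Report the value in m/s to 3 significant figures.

Δv ≈ 6440 m/s

Stage wet mass = m₀ − payload = 150,000 − 2,370 = 147,630 kg.
Stage dry mass = ε × stage wet mass = 0.091 × 147,630 = 13,434.3 kg.
Burnout mass m_f = stage dry + payload = 13,434.3 + 2,370 = 15,804.3 kg.
Using Δv = v_e ln(m₀/m_f): Δv = v_e · ln(150,000/15,804.3) = 2860.0 × ln(9.491) = 2860.0 × 2.2504 ≈ 6436 m/s.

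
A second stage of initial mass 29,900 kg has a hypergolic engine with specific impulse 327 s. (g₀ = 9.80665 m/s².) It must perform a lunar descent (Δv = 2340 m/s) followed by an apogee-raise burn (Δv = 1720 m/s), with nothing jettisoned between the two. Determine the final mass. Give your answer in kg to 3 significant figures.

final mass ≈ 8430 kg

v_e = Isp · g₀ = 327 × 9.80665 = 3206.8 m/s.
After the first burn: m = 29900 × exp(−2340/3206.8) = 29900 × 0.48205 = 14,413.3 kg.
After the second burn: m = 14,413.3 × exp(−1720/3206.8) = 14,413.3 × 0.58487 = 8,429.91 kg.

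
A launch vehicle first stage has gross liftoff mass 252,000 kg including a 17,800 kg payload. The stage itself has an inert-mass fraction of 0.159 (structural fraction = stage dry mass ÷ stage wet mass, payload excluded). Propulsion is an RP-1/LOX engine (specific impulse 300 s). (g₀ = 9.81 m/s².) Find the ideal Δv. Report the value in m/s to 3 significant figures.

Stage wet mass = m₀ − payload = 252,000 − 17,800 = 234,200 kg.
Stage dry mass = ε × stage wet mass = 0.159 × 234,200 = 37,237.8 kg.
Burnout mass m_f = stage dry + payload = 37,237.8 + 17,800 = 55,037.8 kg.
v_e = Isp · g₀ = 300 × 9.81 = 2943.0 m/s.
Rocket equation: Δv = v_e · ln(252,000/55,037.8) = 2943.0 × ln(4.579) = 2943.0 × 1.5214 ≈ 4478 m/s.

Δv ≈ 4480 m/s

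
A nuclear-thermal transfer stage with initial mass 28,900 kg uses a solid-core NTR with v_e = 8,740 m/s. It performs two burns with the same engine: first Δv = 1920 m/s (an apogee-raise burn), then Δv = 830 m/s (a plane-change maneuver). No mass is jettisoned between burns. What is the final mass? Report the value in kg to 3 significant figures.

After the first burn: m = 28900 × exp(−1920/8740.0) = 28900 × 0.80278 = 23,200.3 kg.
After the second burn: m = 23,200.3 × exp(−830/8740.0) = 23,200.3 × 0.90940 = 21,098.4 kg.

final mass ≈ 21100 kg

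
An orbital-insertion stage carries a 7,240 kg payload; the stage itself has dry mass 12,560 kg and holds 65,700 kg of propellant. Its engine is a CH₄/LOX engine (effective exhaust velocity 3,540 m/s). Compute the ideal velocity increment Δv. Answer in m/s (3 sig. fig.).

m₀ = payload + dry + propellant = 7,240 + 12,560 + 65,700 = 85,500 kg.
m_f = payload + dry = 7,240 + 12,560 = 19,800 kg.
Δv = v_e · ln(m₀/m_f) = 3540.0 × ln(4.318) = 3540.0 × 1.4628 ≈ 5178.4 m/s.

Δv ≈ 5180 m/s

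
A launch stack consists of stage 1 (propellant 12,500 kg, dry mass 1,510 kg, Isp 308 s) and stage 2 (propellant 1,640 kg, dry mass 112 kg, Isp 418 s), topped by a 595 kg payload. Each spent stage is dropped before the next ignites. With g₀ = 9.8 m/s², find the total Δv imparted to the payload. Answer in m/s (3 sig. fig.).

Ignition mass of stage 1 = 12,500+1,510 + 1,640+112 + 595 = 16,357 kg.
Stage 1: m₀ = 16,357 kg, m_f = 16,357 − 12,500 = 3,857 kg; Δv = 308×9.8×ln(4.241) = 3018.4×1.4448 ≈ 4361 m/s.
Stage 2: m₀ = 2,347 kg, m_f = 2,347 − 1,640 = 707 kg; Δv = 418×9.8×ln(3.32) = 4096.4×1.1999 ≈ 4915 m/s.
Total Δv = 4361 + 4915 = 9276 m/s.

Δv ≈ 9280 m/s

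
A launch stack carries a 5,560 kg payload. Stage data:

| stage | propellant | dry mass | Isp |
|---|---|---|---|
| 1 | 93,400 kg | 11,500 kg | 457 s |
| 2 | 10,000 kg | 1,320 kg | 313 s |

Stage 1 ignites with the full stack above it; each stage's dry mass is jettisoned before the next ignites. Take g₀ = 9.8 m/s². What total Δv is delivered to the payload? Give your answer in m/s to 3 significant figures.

Ignition mass of stage 1 = 93,400+11,500 + 10,000+1,320 + 5,560 = 121,780 kg.
Stage 1: m₀ = 121,780 kg, m_f = 121,780 − 93,400 = 28,380 kg; Δv = 457×9.8×ln(4.291) = 4478.6×1.4565 ≈ 6523 m/s.
Stage 2: m₀ = 16,880 kg, m_f = 16,880 − 10,000 = 6,880 kg; Δv = 313×9.8×ln(2.453) = 3067.4×0.8975 ≈ 2753 m/s.
Total Δv = 6523 + 2753 = 9276 m/s.

Δv ≈ 9280 m/s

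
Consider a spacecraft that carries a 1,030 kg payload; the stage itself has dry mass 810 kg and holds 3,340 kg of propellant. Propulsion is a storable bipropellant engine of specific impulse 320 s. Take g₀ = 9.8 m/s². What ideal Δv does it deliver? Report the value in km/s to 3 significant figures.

v_e = Isp · g₀ = 320 × 9.8 = 3136.0 m/s.
m₀ = payload + dry + propellant = 1,030 + 810 + 3,340 = 5,180 kg.
m_f = payload + dry = 1,030 + 810 = 1,840 kg.
By the Tsiolkovsky rocket equation, Δv = v_e · ln(m₀/m_f) = 3136.0 × ln(2.815) = 3136.0 × 1.0350 ≈ 3245.9 m/s.

Δv ≈ 3.25 km/s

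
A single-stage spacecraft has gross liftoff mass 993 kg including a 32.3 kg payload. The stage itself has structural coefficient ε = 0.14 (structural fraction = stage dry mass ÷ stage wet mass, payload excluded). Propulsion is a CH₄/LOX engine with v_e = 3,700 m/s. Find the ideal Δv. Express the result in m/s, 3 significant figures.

Δv ≈ 6600 m/s

Stage wet mass = m₀ − payload = 993 − 32.3 = 960.7 kg.
Stage dry mass = ε × stage wet mass = 0.14 × 960.7 = 134.498 kg.
Burnout mass m_f = stage dry + payload = 134.498 + 32.3 = 166.798 kg.
From the ideal rocket equation, Δv = v_e · ln(993/166.798) = 3700.0 × ln(5.953) = 3700.0 × 1.7839 ≈ 6601 m/s.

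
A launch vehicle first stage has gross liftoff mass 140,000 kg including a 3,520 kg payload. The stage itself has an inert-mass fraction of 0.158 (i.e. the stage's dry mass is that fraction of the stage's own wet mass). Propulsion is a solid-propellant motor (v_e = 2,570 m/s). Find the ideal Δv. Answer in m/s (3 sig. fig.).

Stage wet mass = m₀ − payload = 140,000 − 3,520 = 136,480 kg.
Stage dry mass = ε × stage wet mass = 0.158 × 136,480 = 21,563.8 kg.
Burnout mass m_f = stage dry + payload = 21,563.8 + 3,520 = 25,083.8 kg.
Δv = v_e · ln(140,000/25,083.8) = 2570.0 × ln(5.581) = 2570.0 × 1.7194 ≈ 4419 m/s.

Δv ≈ 4420 m/s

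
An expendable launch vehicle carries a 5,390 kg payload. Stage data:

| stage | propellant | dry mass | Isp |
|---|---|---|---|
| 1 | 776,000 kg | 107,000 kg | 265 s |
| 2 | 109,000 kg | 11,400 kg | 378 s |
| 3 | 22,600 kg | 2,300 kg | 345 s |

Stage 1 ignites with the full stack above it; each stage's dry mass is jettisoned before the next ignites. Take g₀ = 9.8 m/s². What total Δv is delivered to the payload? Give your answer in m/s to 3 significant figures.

Δv ≈ 13000 m/s

Ignition mass of stage 1 = 776,000+107,000 + 109,000+11,400 + 22,600+2,300 + 5,390 = 1,033,690 kg.
Stage 1: m₀ = 1,033,690 kg, m_f = 1,033,690 − 776,000 = 257,690 kg; Δv = 265×9.8×ln(4.011) = 2597.0×1.3891 ≈ 3608 m/s.
Stage 2: m₀ = 150,690 kg, m_f = 150,690 − 109,000 = 41,690 kg; Δv = 378×9.8×ln(3.615) = 3704.4×1.2850 ≈ 4760 m/s.
Stage 3: m₀ = 30,290 kg, m_f = 30,290 − 22,600 = 7,690 kg; Δv = 345×9.8×ln(3.939) = 3381.0×1.3709 ≈ 4635 m/s.
Total Δv = 3608 + 4760 + 4635 = 13003 m/s.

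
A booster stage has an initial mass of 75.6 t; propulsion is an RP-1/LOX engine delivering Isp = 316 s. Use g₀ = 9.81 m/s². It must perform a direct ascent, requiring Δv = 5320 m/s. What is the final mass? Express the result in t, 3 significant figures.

final mass ≈ 13.6 t

v_e = Isp · g₀ = 316 × 9.81 = 3100.0 m/s.
Using Δv = v_e ln(m₀/m_f): m₀/m_f = exp(Δv / v_e) = exp(5320 / 3100.0) = exp(1.7162) = 5.5631.
m_f = m₀ / 5.5631 = 75.6 / 5.5631 = 13.5895 t.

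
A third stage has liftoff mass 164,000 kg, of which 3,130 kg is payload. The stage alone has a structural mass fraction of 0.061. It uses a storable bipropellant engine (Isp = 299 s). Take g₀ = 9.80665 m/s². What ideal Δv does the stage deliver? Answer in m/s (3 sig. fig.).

Stage wet mass = m₀ − payload = 164,000 − 3,130 = 160,870 kg.
Stage dry mass = ε × stage wet mass = 0.061 × 160,870 = 9,813.07 kg.
Burnout mass m_f = stage dry + payload = 9,813.07 + 3,130 = 12,943.07 kg.
v_e = Isp · g₀ = 299 × 9.80665 = 2932.2 m/s.
Rocket equation: Δv = v_e · ln(164,000/12,943.07) = 2932.2 × ln(12.67) = 2932.2 × 2.5393 ≈ 7446 m/s.

Δv ≈ 7450 m/s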